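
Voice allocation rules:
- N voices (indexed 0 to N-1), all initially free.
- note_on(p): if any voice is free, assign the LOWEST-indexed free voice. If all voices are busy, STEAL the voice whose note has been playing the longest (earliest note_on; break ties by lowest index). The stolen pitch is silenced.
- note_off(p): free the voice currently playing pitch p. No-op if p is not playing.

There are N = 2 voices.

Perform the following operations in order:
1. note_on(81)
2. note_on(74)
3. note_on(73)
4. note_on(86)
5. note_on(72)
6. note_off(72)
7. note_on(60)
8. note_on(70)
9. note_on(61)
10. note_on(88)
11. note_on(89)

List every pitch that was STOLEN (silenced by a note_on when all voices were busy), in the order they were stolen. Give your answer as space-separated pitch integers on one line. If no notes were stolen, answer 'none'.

Op 1: note_on(81): voice 0 is free -> assigned | voices=[81 -]
Op 2: note_on(74): voice 1 is free -> assigned | voices=[81 74]
Op 3: note_on(73): all voices busy, STEAL voice 0 (pitch 81, oldest) -> assign | voices=[73 74]
Op 4: note_on(86): all voices busy, STEAL voice 1 (pitch 74, oldest) -> assign | voices=[73 86]
Op 5: note_on(72): all voices busy, STEAL voice 0 (pitch 73, oldest) -> assign | voices=[72 86]
Op 6: note_off(72): free voice 0 | voices=[- 86]
Op 7: note_on(60): voice 0 is free -> assigned | voices=[60 86]
Op 8: note_on(70): all voices busy, STEAL voice 1 (pitch 86, oldest) -> assign | voices=[60 70]
Op 9: note_on(61): all voices busy, STEAL voice 0 (pitch 60, oldest) -> assign | voices=[61 70]
Op 10: note_on(88): all voices busy, STEAL voice 1 (pitch 70, oldest) -> assign | voices=[61 88]
Op 11: note_on(89): all voices busy, STEAL voice 0 (pitch 61, oldest) -> assign | voices=[89 88]

Answer: 81 74 73 86 60 70 61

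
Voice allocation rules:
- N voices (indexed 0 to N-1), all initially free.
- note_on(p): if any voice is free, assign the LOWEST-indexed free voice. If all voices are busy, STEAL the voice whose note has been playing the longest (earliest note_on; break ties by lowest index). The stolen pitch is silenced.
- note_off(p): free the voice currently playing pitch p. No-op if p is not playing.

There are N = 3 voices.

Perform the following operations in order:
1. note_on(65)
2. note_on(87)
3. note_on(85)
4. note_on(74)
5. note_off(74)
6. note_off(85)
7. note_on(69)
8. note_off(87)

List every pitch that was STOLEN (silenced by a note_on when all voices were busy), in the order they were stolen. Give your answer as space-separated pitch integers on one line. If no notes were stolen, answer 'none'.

Answer: 65

Derivation:
Op 1: note_on(65): voice 0 is free -> assigned | voices=[65 - -]
Op 2: note_on(87): voice 1 is free -> assigned | voices=[65 87 -]
Op 3: note_on(85): voice 2 is free -> assigned | voices=[65 87 85]
Op 4: note_on(74): all voices busy, STEAL voice 0 (pitch 65, oldest) -> assign | voices=[74 87 85]
Op 5: note_off(74): free voice 0 | voices=[- 87 85]
Op 6: note_off(85): free voice 2 | voices=[- 87 -]
Op 7: note_on(69): voice 0 is free -> assigned | voices=[69 87 -]
Op 8: note_off(87): free voice 1 | voices=[69 - -]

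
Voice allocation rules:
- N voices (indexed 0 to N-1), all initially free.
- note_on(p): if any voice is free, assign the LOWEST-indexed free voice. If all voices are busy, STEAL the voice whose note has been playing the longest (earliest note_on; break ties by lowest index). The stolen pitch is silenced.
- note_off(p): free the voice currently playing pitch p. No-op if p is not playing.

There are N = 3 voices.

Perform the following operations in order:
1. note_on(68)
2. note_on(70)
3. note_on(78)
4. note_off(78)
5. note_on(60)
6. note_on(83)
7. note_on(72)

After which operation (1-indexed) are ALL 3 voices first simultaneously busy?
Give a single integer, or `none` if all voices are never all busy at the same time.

Answer: 3

Derivation:
Op 1: note_on(68): voice 0 is free -> assigned | voices=[68 - -]
Op 2: note_on(70): voice 1 is free -> assigned | voices=[68 70 -]
Op 3: note_on(78): voice 2 is free -> assigned | voices=[68 70 78]
Op 4: note_off(78): free voice 2 | voices=[68 70 -]
Op 5: note_on(60): voice 2 is free -> assigned | voices=[68 70 60]
Op 6: note_on(83): all voices busy, STEAL voice 0 (pitch 68, oldest) -> assign | voices=[83 70 60]
Op 7: note_on(72): all voices busy, STEAL voice 1 (pitch 70, oldest) -> assign | voices=[83 72 60]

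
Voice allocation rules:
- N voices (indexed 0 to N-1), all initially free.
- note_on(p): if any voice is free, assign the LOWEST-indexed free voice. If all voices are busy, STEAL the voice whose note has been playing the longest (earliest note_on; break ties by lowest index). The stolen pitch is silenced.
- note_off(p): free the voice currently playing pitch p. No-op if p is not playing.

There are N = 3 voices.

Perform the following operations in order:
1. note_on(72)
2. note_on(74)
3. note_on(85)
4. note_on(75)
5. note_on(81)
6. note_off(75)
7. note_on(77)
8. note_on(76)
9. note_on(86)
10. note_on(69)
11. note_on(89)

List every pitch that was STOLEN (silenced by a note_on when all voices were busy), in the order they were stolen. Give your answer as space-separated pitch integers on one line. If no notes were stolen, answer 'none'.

Answer: 72 74 85 81 77 76

Derivation:
Op 1: note_on(72): voice 0 is free -> assigned | voices=[72 - -]
Op 2: note_on(74): voice 1 is free -> assigned | voices=[72 74 -]
Op 3: note_on(85): voice 2 is free -> assigned | voices=[72 74 85]
Op 4: note_on(75): all voices busy, STEAL voice 0 (pitch 72, oldest) -> assign | voices=[75 74 85]
Op 5: note_on(81): all voices busy, STEAL voice 1 (pitch 74, oldest) -> assign | voices=[75 81 85]
Op 6: note_off(75): free voice 0 | voices=[- 81 85]
Op 7: note_on(77): voice 0 is free -> assigned | voices=[77 81 85]
Op 8: note_on(76): all voices busy, STEAL voice 2 (pitch 85, oldest) -> assign | voices=[77 81 76]
Op 9: note_on(86): all voices busy, STEAL voice 1 (pitch 81, oldest) -> assign | voices=[77 86 76]
Op 10: note_on(69): all voices busy, STEAL voice 0 (pitch 77, oldest) -> assign | voices=[69 86 76]
Op 11: note_on(89): all voices busy, STEAL voice 2 (pitch 76, oldest) -> assign | voices=[69 86 89]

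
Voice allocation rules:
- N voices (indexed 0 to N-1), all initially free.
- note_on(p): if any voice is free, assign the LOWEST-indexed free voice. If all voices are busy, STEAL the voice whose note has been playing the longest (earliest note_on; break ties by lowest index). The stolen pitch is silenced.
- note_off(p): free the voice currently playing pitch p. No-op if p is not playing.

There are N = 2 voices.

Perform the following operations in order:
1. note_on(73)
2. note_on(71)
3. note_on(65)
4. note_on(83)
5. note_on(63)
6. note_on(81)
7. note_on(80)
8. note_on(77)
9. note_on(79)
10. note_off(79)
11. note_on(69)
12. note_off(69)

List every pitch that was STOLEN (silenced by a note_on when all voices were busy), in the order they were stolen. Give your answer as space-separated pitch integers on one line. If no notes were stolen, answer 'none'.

Op 1: note_on(73): voice 0 is free -> assigned | voices=[73 -]
Op 2: note_on(71): voice 1 is free -> assigned | voices=[73 71]
Op 3: note_on(65): all voices busy, STEAL voice 0 (pitch 73, oldest) -> assign | voices=[65 71]
Op 4: note_on(83): all voices busy, STEAL voice 1 (pitch 71, oldest) -> assign | voices=[65 83]
Op 5: note_on(63): all voices busy, STEAL voice 0 (pitch 65, oldest) -> assign | voices=[63 83]
Op 6: note_on(81): all voices busy, STEAL voice 1 (pitch 83, oldest) -> assign | voices=[63 81]
Op 7: note_on(80): all voices busy, STEAL voice 0 (pitch 63, oldest) -> assign | voices=[80 81]
Op 8: note_on(77): all voices busy, STEAL voice 1 (pitch 81, oldest) -> assign | voices=[80 77]
Op 9: note_on(79): all voices busy, STEAL voice 0 (pitch 80, oldest) -> assign | voices=[79 77]
Op 10: note_off(79): free voice 0 | voices=[- 77]
Op 11: note_on(69): voice 0 is free -> assigned | voices=[69 77]
Op 12: note_off(69): free voice 0 | voices=[- 77]

Answer: 73 71 65 83 63 81 80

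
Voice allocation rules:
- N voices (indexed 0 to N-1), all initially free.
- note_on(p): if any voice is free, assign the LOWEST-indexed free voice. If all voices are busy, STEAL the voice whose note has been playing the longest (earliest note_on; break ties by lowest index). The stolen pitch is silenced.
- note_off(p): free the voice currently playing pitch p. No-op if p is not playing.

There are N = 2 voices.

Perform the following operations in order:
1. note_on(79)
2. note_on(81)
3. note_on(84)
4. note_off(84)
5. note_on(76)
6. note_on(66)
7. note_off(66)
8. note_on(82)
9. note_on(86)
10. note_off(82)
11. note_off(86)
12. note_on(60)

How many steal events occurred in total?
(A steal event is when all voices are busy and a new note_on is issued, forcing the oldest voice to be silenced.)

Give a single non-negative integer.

Answer: 3

Derivation:
Op 1: note_on(79): voice 0 is free -> assigned | voices=[79 -]
Op 2: note_on(81): voice 1 is free -> assigned | voices=[79 81]
Op 3: note_on(84): all voices busy, STEAL voice 0 (pitch 79, oldest) -> assign | voices=[84 81]
Op 4: note_off(84): free voice 0 | voices=[- 81]
Op 5: note_on(76): voice 0 is free -> assigned | voices=[76 81]
Op 6: note_on(66): all voices busy, STEAL voice 1 (pitch 81, oldest) -> assign | voices=[76 66]
Op 7: note_off(66): free voice 1 | voices=[76 -]
Op 8: note_on(82): voice 1 is free -> assigned | voices=[76 82]
Op 9: note_on(86): all voices busy, STEAL voice 0 (pitch 76, oldest) -> assign | voices=[86 82]
Op 10: note_off(82): free voice 1 | voices=[86 -]
Op 11: note_off(86): free voice 0 | voices=[- -]
Op 12: note_on(60): voice 0 is free -> assigned | voices=[60 -]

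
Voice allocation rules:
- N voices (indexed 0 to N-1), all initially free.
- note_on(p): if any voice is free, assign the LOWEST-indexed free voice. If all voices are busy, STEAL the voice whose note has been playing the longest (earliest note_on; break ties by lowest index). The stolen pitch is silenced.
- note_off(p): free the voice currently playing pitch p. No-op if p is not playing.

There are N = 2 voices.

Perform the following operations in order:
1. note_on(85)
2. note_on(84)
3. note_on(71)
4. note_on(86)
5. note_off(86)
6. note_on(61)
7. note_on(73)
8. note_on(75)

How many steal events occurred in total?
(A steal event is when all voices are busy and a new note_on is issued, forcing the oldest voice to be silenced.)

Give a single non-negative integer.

Answer: 4

Derivation:
Op 1: note_on(85): voice 0 is free -> assigned | voices=[85 -]
Op 2: note_on(84): voice 1 is free -> assigned | voices=[85 84]
Op 3: note_on(71): all voices busy, STEAL voice 0 (pitch 85, oldest) -> assign | voices=[71 84]
Op 4: note_on(86): all voices busy, STEAL voice 1 (pitch 84, oldest) -> assign | voices=[71 86]
Op 5: note_off(86): free voice 1 | voices=[71 -]
Op 6: note_on(61): voice 1 is free -> assigned | voices=[71 61]
Op 7: note_on(73): all voices busy, STEAL voice 0 (pitch 71, oldest) -> assign | voices=[73 61]
Op 8: note_on(75): all voices busy, STEAL voice 1 (pitch 61, oldest) -> assign | voices=[73 75]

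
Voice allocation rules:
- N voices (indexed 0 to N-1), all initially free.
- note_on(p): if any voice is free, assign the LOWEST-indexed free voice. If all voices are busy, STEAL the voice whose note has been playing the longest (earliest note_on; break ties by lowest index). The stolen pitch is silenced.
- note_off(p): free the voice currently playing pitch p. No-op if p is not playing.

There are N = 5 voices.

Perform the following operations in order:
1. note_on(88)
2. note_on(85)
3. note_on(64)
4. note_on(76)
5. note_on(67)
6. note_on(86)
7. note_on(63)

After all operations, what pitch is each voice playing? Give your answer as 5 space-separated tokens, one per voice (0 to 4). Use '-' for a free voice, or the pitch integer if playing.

Op 1: note_on(88): voice 0 is free -> assigned | voices=[88 - - - -]
Op 2: note_on(85): voice 1 is free -> assigned | voices=[88 85 - - -]
Op 3: note_on(64): voice 2 is free -> assigned | voices=[88 85 64 - -]
Op 4: note_on(76): voice 3 is free -> assigned | voices=[88 85 64 76 -]
Op 5: note_on(67): voice 4 is free -> assigned | voices=[88 85 64 76 67]
Op 6: note_on(86): all voices busy, STEAL voice 0 (pitch 88, oldest) -> assign | voices=[86 85 64 76 67]
Op 7: note_on(63): all voices busy, STEAL voice 1 (pitch 85, oldest) -> assign | voices=[86 63 64 76 67]

Answer: 86 63 64 76 67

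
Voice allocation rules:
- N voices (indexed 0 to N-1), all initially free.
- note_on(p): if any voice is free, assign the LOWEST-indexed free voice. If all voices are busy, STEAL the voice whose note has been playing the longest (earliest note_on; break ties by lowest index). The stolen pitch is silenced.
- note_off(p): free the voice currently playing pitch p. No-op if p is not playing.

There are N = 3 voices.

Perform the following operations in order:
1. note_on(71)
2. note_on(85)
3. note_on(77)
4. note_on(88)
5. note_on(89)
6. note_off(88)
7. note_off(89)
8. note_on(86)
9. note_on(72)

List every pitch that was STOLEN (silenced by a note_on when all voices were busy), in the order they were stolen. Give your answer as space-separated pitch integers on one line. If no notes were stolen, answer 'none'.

Op 1: note_on(71): voice 0 is free -> assigned | voices=[71 - -]
Op 2: note_on(85): voice 1 is free -> assigned | voices=[71 85 -]
Op 3: note_on(77): voice 2 is free -> assigned | voices=[71 85 77]
Op 4: note_on(88): all voices busy, STEAL voice 0 (pitch 71, oldest) -> assign | voices=[88 85 77]
Op 5: note_on(89): all voices busy, STEAL voice 1 (pitch 85, oldest) -> assign | voices=[88 89 77]
Op 6: note_off(88): free voice 0 | voices=[- 89 77]
Op 7: note_off(89): free voice 1 | voices=[- - 77]
Op 8: note_on(86): voice 0 is free -> assigned | voices=[86 - 77]
Op 9: note_on(72): voice 1 is free -> assigned | voices=[86 72 77]

Answer: 71 85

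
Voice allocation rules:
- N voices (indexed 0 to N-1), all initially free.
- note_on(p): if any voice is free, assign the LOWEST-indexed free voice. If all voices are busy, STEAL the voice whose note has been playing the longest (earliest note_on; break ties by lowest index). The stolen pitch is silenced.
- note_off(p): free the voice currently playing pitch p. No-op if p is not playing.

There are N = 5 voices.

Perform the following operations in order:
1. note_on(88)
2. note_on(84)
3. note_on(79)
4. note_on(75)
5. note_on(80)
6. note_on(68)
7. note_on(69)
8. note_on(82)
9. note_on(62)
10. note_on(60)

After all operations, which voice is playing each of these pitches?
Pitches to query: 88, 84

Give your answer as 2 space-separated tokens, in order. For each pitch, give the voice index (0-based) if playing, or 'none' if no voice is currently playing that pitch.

Op 1: note_on(88): voice 0 is free -> assigned | voices=[88 - - - -]
Op 2: note_on(84): voice 1 is free -> assigned | voices=[88 84 - - -]
Op 3: note_on(79): voice 2 is free -> assigned | voices=[88 84 79 - -]
Op 4: note_on(75): voice 3 is free -> assigned | voices=[88 84 79 75 -]
Op 5: note_on(80): voice 4 is free -> assigned | voices=[88 84 79 75 80]
Op 6: note_on(68): all voices busy, STEAL voice 0 (pitch 88, oldest) -> assign | voices=[68 84 79 75 80]
Op 7: note_on(69): all voices busy, STEAL voice 1 (pitch 84, oldest) -> assign | voices=[68 69 79 75 80]
Op 8: note_on(82): all voices busy, STEAL voice 2 (pitch 79, oldest) -> assign | voices=[68 69 82 75 80]
Op 9: note_on(62): all voices busy, STEAL voice 3 (pitch 75, oldest) -> assign | voices=[68 69 82 62 80]
Op 10: note_on(60): all voices busy, STEAL voice 4 (pitch 80, oldest) -> assign | voices=[68 69 82 62 60]

Answer: none none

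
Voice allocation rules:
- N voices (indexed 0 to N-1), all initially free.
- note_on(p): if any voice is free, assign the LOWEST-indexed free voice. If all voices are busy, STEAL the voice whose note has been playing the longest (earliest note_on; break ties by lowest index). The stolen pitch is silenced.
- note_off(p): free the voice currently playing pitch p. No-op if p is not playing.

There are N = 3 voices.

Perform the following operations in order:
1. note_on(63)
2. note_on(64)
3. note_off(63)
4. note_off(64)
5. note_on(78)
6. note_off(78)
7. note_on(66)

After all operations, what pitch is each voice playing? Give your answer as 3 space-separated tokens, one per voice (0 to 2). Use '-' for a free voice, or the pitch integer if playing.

Answer: 66 - -

Derivation:
Op 1: note_on(63): voice 0 is free -> assigned | voices=[63 - -]
Op 2: note_on(64): voice 1 is free -> assigned | voices=[63 64 -]
Op 3: note_off(63): free voice 0 | voices=[- 64 -]
Op 4: note_off(64): free voice 1 | voices=[- - -]
Op 5: note_on(78): voice 0 is free -> assigned | voices=[78 - -]
Op 6: note_off(78): free voice 0 | voices=[- - -]
Op 7: note_on(66): voice 0 is free -> assigned | voices=[66 - -]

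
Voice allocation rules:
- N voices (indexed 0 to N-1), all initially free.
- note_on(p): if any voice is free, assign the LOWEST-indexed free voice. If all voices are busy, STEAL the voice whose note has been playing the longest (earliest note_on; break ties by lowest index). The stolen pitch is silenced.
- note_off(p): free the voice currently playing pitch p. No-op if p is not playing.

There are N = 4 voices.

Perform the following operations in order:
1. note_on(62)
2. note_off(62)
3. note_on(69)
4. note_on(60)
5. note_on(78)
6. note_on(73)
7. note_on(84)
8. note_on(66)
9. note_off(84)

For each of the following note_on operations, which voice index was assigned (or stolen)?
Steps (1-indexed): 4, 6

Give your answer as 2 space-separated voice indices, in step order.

Answer: 1 3

Derivation:
Op 1: note_on(62): voice 0 is free -> assigned | voices=[62 - - -]
Op 2: note_off(62): free voice 0 | voices=[- - - -]
Op 3: note_on(69): voice 0 is free -> assigned | voices=[69 - - -]
Op 4: note_on(60): voice 1 is free -> assigned | voices=[69 60 - -]
Op 5: note_on(78): voice 2 is free -> assigned | voices=[69 60 78 -]
Op 6: note_on(73): voice 3 is free -> assigned | voices=[69 60 78 73]
Op 7: note_on(84): all voices busy, STEAL voice 0 (pitch 69, oldest) -> assign | voices=[84 60 78 73]
Op 8: note_on(66): all voices busy, STEAL voice 1 (pitch 60, oldest) -> assign | voices=[84 66 78 73]
Op 9: note_off(84): free voice 0 | voices=[- 66 78 73]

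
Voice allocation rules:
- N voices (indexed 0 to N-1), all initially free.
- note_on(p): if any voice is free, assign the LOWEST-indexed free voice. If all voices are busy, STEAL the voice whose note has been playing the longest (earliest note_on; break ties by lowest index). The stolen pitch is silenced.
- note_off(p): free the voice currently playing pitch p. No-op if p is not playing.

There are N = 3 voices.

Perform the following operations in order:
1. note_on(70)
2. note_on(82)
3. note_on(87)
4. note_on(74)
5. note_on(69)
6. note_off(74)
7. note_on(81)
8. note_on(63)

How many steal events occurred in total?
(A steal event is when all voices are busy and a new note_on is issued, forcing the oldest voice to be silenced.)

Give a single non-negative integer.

Answer: 3

Derivation:
Op 1: note_on(70): voice 0 is free -> assigned | voices=[70 - -]
Op 2: note_on(82): voice 1 is free -> assigned | voices=[70 82 -]
Op 3: note_on(87): voice 2 is free -> assigned | voices=[70 82 87]
Op 4: note_on(74): all voices busy, STEAL voice 0 (pitch 70, oldest) -> assign | voices=[74 82 87]
Op 5: note_on(69): all voices busy, STEAL voice 1 (pitch 82, oldest) -> assign | voices=[74 69 87]
Op 6: note_off(74): free voice 0 | voices=[- 69 87]
Op 7: note_on(81): voice 0 is free -> assigned | voices=[81 69 87]
Op 8: note_on(63): all voices busy, STEAL voice 2 (pitch 87, oldest) -> assign | voices=[81 69 63]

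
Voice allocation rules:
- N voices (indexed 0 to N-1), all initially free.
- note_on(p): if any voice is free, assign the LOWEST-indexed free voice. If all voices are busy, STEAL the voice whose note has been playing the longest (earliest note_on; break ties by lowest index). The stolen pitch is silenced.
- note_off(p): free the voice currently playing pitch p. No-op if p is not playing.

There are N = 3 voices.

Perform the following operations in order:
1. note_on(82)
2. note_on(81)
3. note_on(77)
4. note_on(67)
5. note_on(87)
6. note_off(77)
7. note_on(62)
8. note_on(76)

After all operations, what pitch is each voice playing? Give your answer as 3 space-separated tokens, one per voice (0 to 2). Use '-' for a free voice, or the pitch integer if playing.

Answer: 76 87 62

Derivation:
Op 1: note_on(82): voice 0 is free -> assigned | voices=[82 - -]
Op 2: note_on(81): voice 1 is free -> assigned | voices=[82 81 -]
Op 3: note_on(77): voice 2 is free -> assigned | voices=[82 81 77]
Op 4: note_on(67): all voices busy, STEAL voice 0 (pitch 82, oldest) -> assign | voices=[67 81 77]
Op 5: note_on(87): all voices busy, STEAL voice 1 (pitch 81, oldest) -> assign | voices=[67 87 77]
Op 6: note_off(77): free voice 2 | voices=[67 87 -]
Op 7: note_on(62): voice 2 is free -> assigned | voices=[67 87 62]
Op 8: note_on(76): all voices busy, STEAL voice 0 (pitch 67, oldest) -> assign | voices=[76 87 62]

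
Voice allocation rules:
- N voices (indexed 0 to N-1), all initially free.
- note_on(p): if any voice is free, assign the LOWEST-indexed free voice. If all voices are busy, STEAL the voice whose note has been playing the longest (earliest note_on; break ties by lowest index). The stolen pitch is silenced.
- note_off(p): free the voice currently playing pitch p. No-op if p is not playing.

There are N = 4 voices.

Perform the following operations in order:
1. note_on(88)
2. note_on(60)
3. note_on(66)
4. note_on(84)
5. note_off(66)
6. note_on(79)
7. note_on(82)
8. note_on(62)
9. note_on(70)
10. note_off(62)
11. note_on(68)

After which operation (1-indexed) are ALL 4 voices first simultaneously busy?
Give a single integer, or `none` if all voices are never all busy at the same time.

Answer: 4

Derivation:
Op 1: note_on(88): voice 0 is free -> assigned | voices=[88 - - -]
Op 2: note_on(60): voice 1 is free -> assigned | voices=[88 60 - -]
Op 3: note_on(66): voice 2 is free -> assigned | voices=[88 60 66 -]
Op 4: note_on(84): voice 3 is free -> assigned | voices=[88 60 66 84]
Op 5: note_off(66): free voice 2 | voices=[88 60 - 84]
Op 6: note_on(79): voice 2 is free -> assigned | voices=[88 60 79 84]
Op 7: note_on(82): all voices busy, STEAL voice 0 (pitch 88, oldest) -> assign | voices=[82 60 79 84]
Op 8: note_on(62): all voices busy, STEAL voice 1 (pitch 60, oldest) -> assign | voices=[82 62 79 84]
Op 9: note_on(70): all voices busy, STEAL voice 3 (pitch 84, oldest) -> assign | voices=[82 62 79 70]
Op 10: note_off(62): free voice 1 | voices=[82 - 79 70]
Op 11: note_on(68): voice 1 is free -> assigned | voices=[82 68 79 70]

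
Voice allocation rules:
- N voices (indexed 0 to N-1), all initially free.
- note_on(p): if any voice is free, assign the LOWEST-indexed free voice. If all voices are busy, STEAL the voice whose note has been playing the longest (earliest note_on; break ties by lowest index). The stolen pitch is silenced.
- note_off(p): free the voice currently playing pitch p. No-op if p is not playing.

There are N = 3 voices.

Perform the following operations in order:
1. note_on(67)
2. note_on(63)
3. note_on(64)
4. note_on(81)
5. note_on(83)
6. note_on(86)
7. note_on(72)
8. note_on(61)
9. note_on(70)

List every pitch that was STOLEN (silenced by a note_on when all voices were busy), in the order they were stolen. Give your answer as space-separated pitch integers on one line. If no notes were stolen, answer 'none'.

Answer: 67 63 64 81 83 86

Derivation:
Op 1: note_on(67): voice 0 is free -> assigned | voices=[67 - -]
Op 2: note_on(63): voice 1 is free -> assigned | voices=[67 63 -]
Op 3: note_on(64): voice 2 is free -> assigned | voices=[67 63 64]
Op 4: note_on(81): all voices busy, STEAL voice 0 (pitch 67, oldest) -> assign | voices=[81 63 64]
Op 5: note_on(83): all voices busy, STEAL voice 1 (pitch 63, oldest) -> assign | voices=[81 83 64]
Op 6: note_on(86): all voices busy, STEAL voice 2 (pitch 64, oldest) -> assign | voices=[81 83 86]
Op 7: note_on(72): all voices busy, STEAL voice 0 (pitch 81, oldest) -> assign | voices=[72 83 86]
Op 8: note_on(61): all voices busy, STEAL voice 1 (pitch 83, oldest) -> assign | voices=[72 61 86]
Op 9: note_on(70): all voices busy, STEAL voice 2 (pitch 86, oldest) -> assign | voices=[72 61 70]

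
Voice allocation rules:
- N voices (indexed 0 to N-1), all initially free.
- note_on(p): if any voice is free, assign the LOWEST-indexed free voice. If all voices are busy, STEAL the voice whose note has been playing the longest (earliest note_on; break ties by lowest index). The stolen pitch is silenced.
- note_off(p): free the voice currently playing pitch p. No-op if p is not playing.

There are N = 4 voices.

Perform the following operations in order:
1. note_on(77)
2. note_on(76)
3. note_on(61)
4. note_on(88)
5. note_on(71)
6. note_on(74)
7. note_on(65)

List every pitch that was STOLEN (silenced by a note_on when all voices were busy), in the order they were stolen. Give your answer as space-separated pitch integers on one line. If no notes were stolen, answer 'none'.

Op 1: note_on(77): voice 0 is free -> assigned | voices=[77 - - -]
Op 2: note_on(76): voice 1 is free -> assigned | voices=[77 76 - -]
Op 3: note_on(61): voice 2 is free -> assigned | voices=[77 76 61 -]
Op 4: note_on(88): voice 3 is free -> assigned | voices=[77 76 61 88]
Op 5: note_on(71): all voices busy, STEAL voice 0 (pitch 77, oldest) -> assign | voices=[71 76 61 88]
Op 6: note_on(74): all voices busy, STEAL voice 1 (pitch 76, oldest) -> assign | voices=[71 74 61 88]
Op 7: note_on(65): all voices busy, STEAL voice 2 (pitch 61, oldest) -> assign | voices=[71 74 65 88]

Answer: 77 76 61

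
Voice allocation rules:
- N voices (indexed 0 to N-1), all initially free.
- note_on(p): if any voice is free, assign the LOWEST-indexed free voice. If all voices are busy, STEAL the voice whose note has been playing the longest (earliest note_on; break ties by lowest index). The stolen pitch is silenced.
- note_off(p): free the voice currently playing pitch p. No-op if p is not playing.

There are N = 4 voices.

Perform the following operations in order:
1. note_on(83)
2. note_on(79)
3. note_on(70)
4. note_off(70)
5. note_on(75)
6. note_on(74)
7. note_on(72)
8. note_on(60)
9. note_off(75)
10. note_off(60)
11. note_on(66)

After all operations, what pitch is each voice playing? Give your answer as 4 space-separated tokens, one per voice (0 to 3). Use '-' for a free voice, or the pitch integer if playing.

Op 1: note_on(83): voice 0 is free -> assigned | voices=[83 - - -]
Op 2: note_on(79): voice 1 is free -> assigned | voices=[83 79 - -]
Op 3: note_on(70): voice 2 is free -> assigned | voices=[83 79 70 -]
Op 4: note_off(70): free voice 2 | voices=[83 79 - -]
Op 5: note_on(75): voice 2 is free -> assigned | voices=[83 79 75 -]
Op 6: note_on(74): voice 3 is free -> assigned | voices=[83 79 75 74]
Op 7: note_on(72): all voices busy, STEAL voice 0 (pitch 83, oldest) -> assign | voices=[72 79 75 74]
Op 8: note_on(60): all voices busy, STEAL voice 1 (pitch 79, oldest) -> assign | voices=[72 60 75 74]
Op 9: note_off(75): free voice 2 | voices=[72 60 - 74]
Op 10: note_off(60): free voice 1 | voices=[72 - - 74]
Op 11: note_on(66): voice 1 is free -> assigned | voices=[72 66 - 74]

Answer: 72 66 - 74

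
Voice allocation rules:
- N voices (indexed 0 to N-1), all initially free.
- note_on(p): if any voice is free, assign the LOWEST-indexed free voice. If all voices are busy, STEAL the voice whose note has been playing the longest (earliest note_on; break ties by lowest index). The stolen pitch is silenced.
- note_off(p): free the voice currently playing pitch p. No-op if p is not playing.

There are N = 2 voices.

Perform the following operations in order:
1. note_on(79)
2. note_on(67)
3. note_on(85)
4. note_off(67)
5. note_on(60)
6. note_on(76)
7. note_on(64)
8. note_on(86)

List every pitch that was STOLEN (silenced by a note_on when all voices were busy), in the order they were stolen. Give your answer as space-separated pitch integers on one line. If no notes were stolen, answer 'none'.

Answer: 79 85 60 76

Derivation:
Op 1: note_on(79): voice 0 is free -> assigned | voices=[79 -]
Op 2: note_on(67): voice 1 is free -> assigned | voices=[79 67]
Op 3: note_on(85): all voices busy, STEAL voice 0 (pitch 79, oldest) -> assign | voices=[85 67]
Op 4: note_off(67): free voice 1 | voices=[85 -]
Op 5: note_on(60): voice 1 is free -> assigned | voices=[85 60]
Op 6: note_on(76): all voices busy, STEAL voice 0 (pitch 85, oldest) -> assign | voices=[76 60]
Op 7: note_on(64): all voices busy, STEAL voice 1 (pitch 60, oldest) -> assign | voices=[76 64]
Op 8: note_on(86): all voices busy, STEAL voice 0 (pitch 76, oldest) -> assign | voices=[86 64]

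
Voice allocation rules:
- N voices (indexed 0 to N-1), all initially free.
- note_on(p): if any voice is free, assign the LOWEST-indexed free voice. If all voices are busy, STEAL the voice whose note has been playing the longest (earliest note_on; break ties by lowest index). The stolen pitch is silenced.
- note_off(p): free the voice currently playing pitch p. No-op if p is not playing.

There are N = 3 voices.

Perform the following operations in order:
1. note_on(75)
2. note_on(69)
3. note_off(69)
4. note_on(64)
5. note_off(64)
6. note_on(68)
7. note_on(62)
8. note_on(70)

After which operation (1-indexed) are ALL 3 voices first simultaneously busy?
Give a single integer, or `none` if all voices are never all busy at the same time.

Op 1: note_on(75): voice 0 is free -> assigned | voices=[75 - -]
Op 2: note_on(69): voice 1 is free -> assigned | voices=[75 69 -]
Op 3: note_off(69): free voice 1 | voices=[75 - -]
Op 4: note_on(64): voice 1 is free -> assigned | voices=[75 64 -]
Op 5: note_off(64): free voice 1 | voices=[75 - -]
Op 6: note_on(68): voice 1 is free -> assigned | voices=[75 68 -]
Op 7: note_on(62): voice 2 is free -> assigned | voices=[75 68 62]
Op 8: note_on(70): all voices busy, STEAL voice 0 (pitch 75, oldest) -> assign | voices=[70 68 62]

Answer: 7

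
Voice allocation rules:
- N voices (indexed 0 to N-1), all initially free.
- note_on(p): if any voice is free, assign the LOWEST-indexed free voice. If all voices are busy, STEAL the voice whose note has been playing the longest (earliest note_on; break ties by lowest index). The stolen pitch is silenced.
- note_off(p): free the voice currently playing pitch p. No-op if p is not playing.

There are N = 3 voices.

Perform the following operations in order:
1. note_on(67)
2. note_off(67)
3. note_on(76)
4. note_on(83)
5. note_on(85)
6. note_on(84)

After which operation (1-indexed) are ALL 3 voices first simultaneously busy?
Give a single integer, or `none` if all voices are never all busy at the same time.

Answer: 5

Derivation:
Op 1: note_on(67): voice 0 is free -> assigned | voices=[67 - -]
Op 2: note_off(67): free voice 0 | voices=[- - -]
Op 3: note_on(76): voice 0 is free -> assigned | voices=[76 - -]
Op 4: note_on(83): voice 1 is free -> assigned | voices=[76 83 -]
Op 5: note_on(85): voice 2 is free -> assigned | voices=[76 83 85]
Op 6: note_on(84): all voices busy, STEAL voice 0 (pitch 76, oldest) -> assign | voices=[84 83 85]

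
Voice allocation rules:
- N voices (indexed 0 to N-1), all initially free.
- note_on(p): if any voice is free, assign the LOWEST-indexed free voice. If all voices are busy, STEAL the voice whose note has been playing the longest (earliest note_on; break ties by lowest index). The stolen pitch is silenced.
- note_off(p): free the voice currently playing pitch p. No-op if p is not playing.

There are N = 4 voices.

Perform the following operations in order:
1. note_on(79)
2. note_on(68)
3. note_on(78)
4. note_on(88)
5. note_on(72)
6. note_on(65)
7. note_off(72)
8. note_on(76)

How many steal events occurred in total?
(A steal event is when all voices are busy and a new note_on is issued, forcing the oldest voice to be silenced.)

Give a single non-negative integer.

Answer: 2

Derivation:
Op 1: note_on(79): voice 0 is free -> assigned | voices=[79 - - -]
Op 2: note_on(68): voice 1 is free -> assigned | voices=[79 68 - -]
Op 3: note_on(78): voice 2 is free -> assigned | voices=[79 68 78 -]
Op 4: note_on(88): voice 3 is free -> assigned | voices=[79 68 78 88]
Op 5: note_on(72): all voices busy, STEAL voice 0 (pitch 79, oldest) -> assign | voices=[72 68 78 88]
Op 6: note_on(65): all voices busy, STEAL voice 1 (pitch 68, oldest) -> assign | voices=[72 65 78 88]
Op 7: note_off(72): free voice 0 | voices=[- 65 78 88]
Op 8: note_on(76): voice 0 is free -> assigned | voices=[76 65 78 88]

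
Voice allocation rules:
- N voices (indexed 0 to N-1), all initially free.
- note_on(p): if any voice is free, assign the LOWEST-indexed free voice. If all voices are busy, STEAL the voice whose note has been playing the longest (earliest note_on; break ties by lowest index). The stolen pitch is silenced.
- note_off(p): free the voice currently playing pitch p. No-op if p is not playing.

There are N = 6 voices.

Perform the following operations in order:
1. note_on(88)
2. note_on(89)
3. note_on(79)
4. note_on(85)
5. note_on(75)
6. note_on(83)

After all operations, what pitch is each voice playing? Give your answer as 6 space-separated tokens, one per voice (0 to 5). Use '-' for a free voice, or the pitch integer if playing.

Op 1: note_on(88): voice 0 is free -> assigned | voices=[88 - - - - -]
Op 2: note_on(89): voice 1 is free -> assigned | voices=[88 89 - - - -]
Op 3: note_on(79): voice 2 is free -> assigned | voices=[88 89 79 - - -]
Op 4: note_on(85): voice 3 is free -> assigned | voices=[88 89 79 85 - -]
Op 5: note_on(75): voice 4 is free -> assigned | voices=[88 89 79 85 75 -]
Op 6: note_on(83): voice 5 is free -> assigned | voices=[88 89 79 85 75 83]

Answer: 88 89 79 85 75 83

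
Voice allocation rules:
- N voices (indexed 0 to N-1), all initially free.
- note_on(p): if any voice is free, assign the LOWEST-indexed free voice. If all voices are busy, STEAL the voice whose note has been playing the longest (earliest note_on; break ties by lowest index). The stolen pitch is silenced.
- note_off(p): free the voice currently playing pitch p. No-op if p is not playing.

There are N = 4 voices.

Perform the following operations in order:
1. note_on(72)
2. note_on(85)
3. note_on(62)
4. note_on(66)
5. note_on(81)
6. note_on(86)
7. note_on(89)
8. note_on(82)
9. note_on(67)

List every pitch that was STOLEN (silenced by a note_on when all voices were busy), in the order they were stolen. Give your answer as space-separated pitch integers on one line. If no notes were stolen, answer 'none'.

Op 1: note_on(72): voice 0 is free -> assigned | voices=[72 - - -]
Op 2: note_on(85): voice 1 is free -> assigned | voices=[72 85 - -]
Op 3: note_on(62): voice 2 is free -> assigned | voices=[72 85 62 -]
Op 4: note_on(66): voice 3 is free -> assigned | voices=[72 85 62 66]
Op 5: note_on(81): all voices busy, STEAL voice 0 (pitch 72, oldest) -> assign | voices=[81 85 62 66]
Op 6: note_on(86): all voices busy, STEAL voice 1 (pitch 85, oldest) -> assign | voices=[81 86 62 66]
Op 7: note_on(89): all voices busy, STEAL voice 2 (pitch 62, oldest) -> assign | voices=[81 86 89 66]
Op 8: note_on(82): all voices busy, STEAL voice 3 (pitch 66, oldest) -> assign | voices=[81 86 89 82]
Op 9: note_on(67): all voices busy, STEAL voice 0 (pitch 81, oldest) -> assign | voices=[67 86 89 82]

Answer: 72 85 62 66 81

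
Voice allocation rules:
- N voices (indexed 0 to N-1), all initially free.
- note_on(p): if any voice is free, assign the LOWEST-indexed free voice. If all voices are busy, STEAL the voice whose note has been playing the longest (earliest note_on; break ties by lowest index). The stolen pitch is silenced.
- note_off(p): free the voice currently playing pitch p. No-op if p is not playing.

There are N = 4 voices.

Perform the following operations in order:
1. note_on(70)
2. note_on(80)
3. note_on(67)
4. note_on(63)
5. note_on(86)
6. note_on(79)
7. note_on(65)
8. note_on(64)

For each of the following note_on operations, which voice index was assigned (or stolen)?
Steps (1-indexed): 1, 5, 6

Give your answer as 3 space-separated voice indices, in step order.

Op 1: note_on(70): voice 0 is free -> assigned | voices=[70 - - -]
Op 2: note_on(80): voice 1 is free -> assigned | voices=[70 80 - -]
Op 3: note_on(67): voice 2 is free -> assigned | voices=[70 80 67 -]
Op 4: note_on(63): voice 3 is free -> assigned | voices=[70 80 67 63]
Op 5: note_on(86): all voices busy, STEAL voice 0 (pitch 70, oldest) -> assign | voices=[86 80 67 63]
Op 6: note_on(79): all voices busy, STEAL voice 1 (pitch 80, oldest) -> assign | voices=[86 79 67 63]
Op 7: note_on(65): all voices busy, STEAL voice 2 (pitch 67, oldest) -> assign | voices=[86 79 65 63]
Op 8: note_on(64): all voices busy, STEAL voice 3 (pitch 63, oldest) -> assign | voices=[86 79 65 64]

Answer: 0 0 1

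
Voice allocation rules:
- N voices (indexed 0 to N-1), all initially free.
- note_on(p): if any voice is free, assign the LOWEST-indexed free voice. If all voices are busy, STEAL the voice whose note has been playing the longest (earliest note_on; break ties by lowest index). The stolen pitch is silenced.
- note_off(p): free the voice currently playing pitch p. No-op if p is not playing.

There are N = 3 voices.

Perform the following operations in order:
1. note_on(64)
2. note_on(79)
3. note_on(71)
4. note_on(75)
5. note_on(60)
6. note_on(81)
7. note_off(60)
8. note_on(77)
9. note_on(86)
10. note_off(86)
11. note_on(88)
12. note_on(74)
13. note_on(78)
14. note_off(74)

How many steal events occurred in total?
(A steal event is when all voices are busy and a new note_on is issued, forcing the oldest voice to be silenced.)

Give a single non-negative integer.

Answer: 6

Derivation:
Op 1: note_on(64): voice 0 is free -> assigned | voices=[64 - -]
Op 2: note_on(79): voice 1 is free -> assigned | voices=[64 79 -]
Op 3: note_on(71): voice 2 is free -> assigned | voices=[64 79 71]
Op 4: note_on(75): all voices busy, STEAL voice 0 (pitch 64, oldest) -> assign | voices=[75 79 71]
Op 5: note_on(60): all voices busy, STEAL voice 1 (pitch 79, oldest) -> assign | voices=[75 60 71]
Op 6: note_on(81): all voices busy, STEAL voice 2 (pitch 71, oldest) -> assign | voices=[75 60 81]
Op 7: note_off(60): free voice 1 | voices=[75 - 81]
Op 8: note_on(77): voice 1 is free -> assigned | voices=[75 77 81]
Op 9: note_on(86): all voices busy, STEAL voice 0 (pitch 75, oldest) -> assign | voices=[86 77 81]
Op 10: note_off(86): free voice 0 | voices=[- 77 81]
Op 11: note_on(88): voice 0 is free -> assigned | voices=[88 77 81]
Op 12: note_on(74): all voices busy, STEAL voice 2 (pitch 81, oldest) -> assign | voices=[88 77 74]
Op 13: note_on(78): all voices busy, STEAL voice 1 (pitch 77, oldest) -> assign | voices=[88 78 74]
Op 14: note_off(74): free voice 2 | voices=[88 78 -]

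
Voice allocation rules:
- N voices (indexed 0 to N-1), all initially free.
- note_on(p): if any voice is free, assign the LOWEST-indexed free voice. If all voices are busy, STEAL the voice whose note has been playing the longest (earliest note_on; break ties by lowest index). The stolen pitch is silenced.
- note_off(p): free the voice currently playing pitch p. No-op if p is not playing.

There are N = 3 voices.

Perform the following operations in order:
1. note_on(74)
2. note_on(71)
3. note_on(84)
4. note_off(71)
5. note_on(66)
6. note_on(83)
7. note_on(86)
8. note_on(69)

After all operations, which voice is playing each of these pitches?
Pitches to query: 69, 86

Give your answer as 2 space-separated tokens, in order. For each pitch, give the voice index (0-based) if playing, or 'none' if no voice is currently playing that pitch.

Answer: 1 2

Derivation:
Op 1: note_on(74): voice 0 is free -> assigned | voices=[74 - -]
Op 2: note_on(71): voice 1 is free -> assigned | voices=[74 71 -]
Op 3: note_on(84): voice 2 is free -> assigned | voices=[74 71 84]
Op 4: note_off(71): free voice 1 | voices=[74 - 84]
Op 5: note_on(66): voice 1 is free -> assigned | voices=[74 66 84]
Op 6: note_on(83): all voices busy, STEAL voice 0 (pitch 74, oldest) -> assign | voices=[83 66 84]
Op 7: note_on(86): all voices busy, STEAL voice 2 (pitch 84, oldest) -> assign | voices=[83 66 86]
Op 8: note_on(69): all voices busy, STEAL voice 1 (pitch 66, oldest) -> assign | voices=[83 69 86]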